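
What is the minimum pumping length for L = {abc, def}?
p = 4

For a finite language L, the pumping lemma holds vacuously if p > max|s| for s ∈ L.

The longest string in L = {abc, def} has length 3.
If p = 4, then no string s ∈ L has |s| ≥ p, so the condition is vacuously true.

The minimum pumping length is p = 4.

Why no smaller p works: for any p ≤ 3, the longest string s ∈ L has |s| = 3 ≥ p, so it would
have to be pumpable; but pumping up (i = 2, 3, ...) produces ever longer strings, which cannot all lie in the
finite language L. So the pumping property fails for every p ≤ 3.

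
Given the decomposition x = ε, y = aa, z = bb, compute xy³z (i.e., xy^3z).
aaaaaabb

Given x = '', y = 'aa', z = 'bb' and i = 3:

xy^3z = x + y·y·...·y (3 times) + z
       = '' + 'aa'^3 + 'bb'
       = '' + 'aaaaaa' + 'bb'
       = 'aaaaaabb'

The pumped string is 'aaaaaabb' with length 8.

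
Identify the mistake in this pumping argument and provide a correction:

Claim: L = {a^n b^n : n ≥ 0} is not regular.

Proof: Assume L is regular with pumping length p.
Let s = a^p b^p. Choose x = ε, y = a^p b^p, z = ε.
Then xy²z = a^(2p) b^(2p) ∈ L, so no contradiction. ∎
Error: The decomposition violates |xy| ≤ p. With y = a^p b^p, |xy| = |y| = 2p > p. (The proof also miscomputes xy²z, which would be a^p b^p a^p b^p rather than a^(2p) b^(2p), and it wrongly treats one harmless decomposition as settling the matter — the prover does not get to choose the decomposition.)

Correction: The pumping lemma requires |xy| ≤ p, and the argument must handle every decomposition satisfying |xy| ≤ p, |y| ≥ 1. Since s starts with p a's, any such y consists only of a's, say y = a^k with k ≥ 1. Then xy²z = a^(p+k) b^p has unequal numbers of a's and b's, so xy²z ∉ L — the required contradiction.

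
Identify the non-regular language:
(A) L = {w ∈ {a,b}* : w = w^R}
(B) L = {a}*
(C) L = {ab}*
(A) {w ∈ {a,b}* : w = w^R}

(A) L = {w ∈ {a,b}* : w = w^R} is NOT regular.

The pumping lemma can be used to prove this:
After pumping, the string is no longer symmetric

The other languages are regular because they can be recognized by finite automata.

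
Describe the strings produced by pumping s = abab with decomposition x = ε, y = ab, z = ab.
{xy^i z : i ≥ 0} = {(ab)^(i+1) : i ≥ 0} = {ab, abab, ababab, ...}

With x = ε, y = ab, z = ab: Pumping 'ab' gives strings of alternating a's and b's.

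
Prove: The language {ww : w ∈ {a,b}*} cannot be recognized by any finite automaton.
Assume for contradiction that L is regular, and let p ≥ 1 be the pumping length given by the pumping lemma.
Choose s = a^p b a^p b. Then s ∈ L (take w = a^p b) and |s| = 2p + 2 ≥ p.
By the pumping lemma, s = xyz for some x, y, z with |xy| ≤ p, |y| ≥ 1, and xy^i z ∈ L for every i ≥ 0.
Since |xy| ≤ p and the first p symbols of s are all a's, y = a^k for some k with 1 ≤ k ≤ p.

Take i = 2: t = xy²z = a^(p + k) b a^p b.
Suppose t = uu for some string u. The string t contains exactly two b's and ends in b, so u contains exactly one b and ends in b; hence u = a^j b for some j, and uu = a^j b a^j b. Comparing with t = a^(p + k) b a^p b forces j = p + k (first block) and j = p (second block), which is impossible since k ≥ 1. So t ∉ L.

This contradicts the pumping lemma, which requires xy^i z ∈ L for all i ≥ 0.
Hence L = {ww : w ∈ {a,b}*} is not regular. ∎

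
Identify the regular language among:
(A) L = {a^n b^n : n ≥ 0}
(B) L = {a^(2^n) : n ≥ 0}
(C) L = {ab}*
(C) {ab}*

(C) L = {ab}* is regular.

This can be recognized by a finite automaton (DFA/NFA).
Regular expressions like {ab}* define regular languages.

The other choices are not regular:
- {a^n b^n : n ≥ 0}: After pumping, the number of a's and b's become unequal
- {a^(2^n) : n ≥ 0}: After pumping, length is no longer a power of 2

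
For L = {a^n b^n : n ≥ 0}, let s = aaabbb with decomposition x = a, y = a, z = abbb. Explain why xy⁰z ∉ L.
xy⁰z = aabbb ∉ L

Pumping with i = 0 replaces y = a by y⁰ = ε:
- Original: s = xyz = aaabbb; aaabbb = a^3 b^3 has equal counts (3 = 3), so it is in L
- Pumped: xy⁰z = a · ε · abbb = aabbb
- aabbb has 2 a's and 3 b's; 2 ≠ 3, so it is not in L

The pumping lemma would require xy⁰z ∈ L, so this decomposition yields a contradiction.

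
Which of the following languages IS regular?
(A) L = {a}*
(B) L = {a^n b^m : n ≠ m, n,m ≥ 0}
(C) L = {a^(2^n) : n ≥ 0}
(A) {a}*

(A) L = {a}* is regular.

This can be recognized by a finite automaton (DFA/NFA).
Regular expressions like {a}* define regular languages.

The other choices are not regular:
- {a^n b^m : n ≠ m, n,m ≥ 0}: After pumping a's, we can make n = m
- {a^(2^n) : n ≥ 0}: After pumping, length is no longer a power of 2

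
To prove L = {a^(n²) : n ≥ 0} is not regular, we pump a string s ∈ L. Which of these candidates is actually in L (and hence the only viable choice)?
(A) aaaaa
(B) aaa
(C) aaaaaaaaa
(C) aaaaaaaaa

The pumping lemma is applied to a string s that lies in L, so first check membership of each option:
- (A) aaaaa has length 5, strictly between 2² = 4 and 3² = 9, so it is not in L ✗
- (B) aaa has length 3, strictly between 1² = 1 and 2² = 4, so it is not in L ✗
- (C) aaaaaaaaa has length 9 = 3², a perfect square, so it is in L ✓

Only (C) aaaaaaaaa is in L, so it is the only candidate that could play the role of s.
(In a complete proof one picks s in terms of the pumping length p so that |s| ≥ p is guaranteed; a fixed string like aaaaaaaaa illustrates the shape of such an s.)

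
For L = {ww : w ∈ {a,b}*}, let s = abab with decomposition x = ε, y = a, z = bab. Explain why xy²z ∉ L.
xy²z = aabab ∉ L

Pumping with i = 2 replaces y = a by y² = aa:
- Original: s = xyz = abab; abab splits into halves ab · ab, which are equal, so it is in L (w = ab)
- Pumped: xy²z = ε · aa · bab = aabab
- aabab has odd length 5, so it cannot be written as ww and is not in L

The pumping lemma would require xy²z ∈ L, so this decomposition yields a contradiction.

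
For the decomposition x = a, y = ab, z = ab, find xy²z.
aababab

Given x = 'a', y = 'ab', z = 'ab' and i = 2:

xy^2z = x + y·y·...·y (2 times) + z
       = 'a' + 'ab'^2 + 'ab'
       = 'a' + 'abab' + 'ab'
       = 'aababab'

The pumped string is 'aababab' with length 7.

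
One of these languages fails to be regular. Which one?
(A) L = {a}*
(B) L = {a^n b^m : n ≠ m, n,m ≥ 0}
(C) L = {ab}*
(B) {a^n b^m : n ≠ m, n,m ≥ 0}

(B) L = {a^n b^m : n ≠ m, n,m ≥ 0} is NOT regular.

The pumping lemma can be used to prove this:
After pumping a's, we can make n = m

The other languages are regular because they can be recognized by finite automata.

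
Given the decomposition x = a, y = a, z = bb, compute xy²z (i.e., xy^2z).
aaabb

Given x = 'a', y = 'a', z = 'bb' and i = 2:

xy^2z = x + y·y·...·y (2 times) + z
       = 'a' + 'a'^2 + 'bb'
       = 'a' + 'aa' + 'bb'
       = 'aaabb'

The pumped string is 'aaabb' with length 5.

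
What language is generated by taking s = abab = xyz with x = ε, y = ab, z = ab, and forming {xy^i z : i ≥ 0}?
{xy^i z : i ≥ 0} = {(ab)^(i+1) : i ≥ 0} = {ab, abab, ababab, ...}

With x = ε, y = ab, z = ab: Pumping 'ab' gives strings of alternating a's and b's.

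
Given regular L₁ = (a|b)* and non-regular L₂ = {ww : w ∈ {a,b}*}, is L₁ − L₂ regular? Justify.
No — L₁ − L₂ is not regular.

L₁ − L₂ is the complement of {ww} within {a,b}*. If it were regular, its complement {ww} would be regular as well (regular languages are closed under complement) — contradiction. So L₁ − L₂ is not regular.

Note that the bare facts "L₁ regular, L₂ non-regular" do not settle the question by themselves: the closure of regular languages under ∪, ∩, complement and difference applies only when BOTH operands are regular. With a non-regular operand the result can come out regular or non-regular depending on the specific languages, so one has to work out L₁ − L₂ for this particular pair, as above.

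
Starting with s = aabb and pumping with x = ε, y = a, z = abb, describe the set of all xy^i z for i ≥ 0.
{xy^i z : i ≥ 0} = {a^(i+1) b^2 : i ≥ 0} = {abb, aabb, aaabb, ...}

With x = ε, y = a, z = abb: Starting with aabb and pumping the first 'a' (z = abb keeps the second 'a'), we get strings with i+1 a's followed by 2 b's for i = 0, 1, 2, ...; note bb is not produced because z always contributes one a.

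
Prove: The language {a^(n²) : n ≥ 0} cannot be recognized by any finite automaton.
Assume for contradiction that L is regular, and let p ≥ 1 be the pumping length given by the pumping lemma.
Choose s = a^(p²). Then s ∈ L and |s| = p² ≥ p.
By the pumping lemma, s = xyz for some x, y, z with |xy| ≤ p, |y| ≥ 1, and xy^i z ∈ L for every i ≥ 0.
Here y = a^k for some k with 1 ≤ k ≤ |xy| ≤ p.

Take i = 2: |xy²z| = p² + k.
Now p² < p² + k ≤ p² + p < p² + 2p + 1 = (p + 1)².
So |xy²z| lies strictly between the consecutive squares p² and (p + 1)², hence is not a perfect square, and xy²z ∉ L.

This contradicts the pumping lemma, which requires xy^i z ∈ L for all i ≥ 0.
Hence L = {a^(n²) : n ≥ 0} is not regular. ∎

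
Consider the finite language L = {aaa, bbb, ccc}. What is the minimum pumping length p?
p = 4

For a finite language L, the pumping lemma holds vacuously if p > max|s| for s ∈ L.

The longest string in L = {aaa, bbb, ccc} has length 3.
If p = 4, then no string s ∈ L has |s| ≥ p, so the condition is vacuously true.

The minimum pumping length is p = 4.

Why no smaller p works: for any p ≤ 3, the longest string s ∈ L has |s| = 3 ≥ p, so it would
have to be pumpable; but pumping up (i = 2, 3, ...) produces ever longer strings, which cannot all lie in the
finite language L. So the pumping property fails for every p ≤ 3.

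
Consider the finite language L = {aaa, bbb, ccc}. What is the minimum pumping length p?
p = 4

For a finite language L, the pumping lemma holds vacuously if p > max|s| for s ∈ L.

The longest string in L = {aaa, bbb, ccc} has length 3.
If p = 4, then no string s ∈ L has |s| ≥ p, so the condition is vacuously true.

The minimum pumping length is p = 4.

Why no smaller p works: for any p ≤ 3, the longest string s ∈ L has |s| = 3 ≥ p, so it would
have to be pumpable; but pumping up (i = 2, 3, ...) produces ever longer strings, which cannot all lie in the
finite language L. So the pumping property fails for every p ≤ 3.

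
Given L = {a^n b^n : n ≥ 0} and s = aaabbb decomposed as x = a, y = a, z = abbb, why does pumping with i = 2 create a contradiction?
xy²z = aaaabbb ∉ L

Pumping with i = 2 replaces y = a by y² = aa:
- Original: s = xyz = aaabbb; aaabbb = a^3 b^3 has equal counts (3 = 3), so it is in L
- Pumped: xy²z = a · aa · abbb = aaaabbb
- aaaabbb has 4 a's and 3 b's; 4 ≠ 3, so it is not in L

The pumping lemma would require xy²z ∈ L, so this decomposition yields a contradiction.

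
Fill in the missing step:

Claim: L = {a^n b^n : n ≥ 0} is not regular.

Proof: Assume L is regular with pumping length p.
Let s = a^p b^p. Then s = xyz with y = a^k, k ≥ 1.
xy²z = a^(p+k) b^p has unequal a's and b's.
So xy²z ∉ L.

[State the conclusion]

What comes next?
This contradicts the pumping lemma for regular languages,
which guarantees xy^i z ∈ L for all i ≥ 0.

Since our assumption that L is regular leads to a contradiction,
we conclude that L = {a^n b^n : n ≥ 0} is NOT regular. ∎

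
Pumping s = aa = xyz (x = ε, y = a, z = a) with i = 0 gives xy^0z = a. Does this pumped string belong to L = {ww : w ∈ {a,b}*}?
No

xy⁰z = ε · ε · a = a.
a has odd length 1, so it cannot be written as ww and is not in L.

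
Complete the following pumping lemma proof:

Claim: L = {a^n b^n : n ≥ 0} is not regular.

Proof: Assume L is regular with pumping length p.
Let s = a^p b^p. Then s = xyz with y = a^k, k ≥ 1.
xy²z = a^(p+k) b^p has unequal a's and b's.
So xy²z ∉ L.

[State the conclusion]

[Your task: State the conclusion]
This contradicts the pumping lemma for regular languages,
which guarantees xy^i z ∈ L for all i ≥ 0.

Since our assumption that L is regular leads to a contradiction,
we conclude that L = {a^n b^n : n ≥ 0} is NOT regular. ∎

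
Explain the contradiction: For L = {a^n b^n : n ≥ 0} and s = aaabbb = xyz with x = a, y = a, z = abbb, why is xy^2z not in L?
xy²z = aaaabbb ∉ L

Pumping with i = 2 replaces y = a by y² = aa:
- Original: s = xyz = aaabbb; aaabbb = a^3 b^3 has equal counts (3 = 3), so it is in L
- Pumped: xy²z = a · aa · abbb = aaaabbb
- aaaabbb has 4 a's and 3 b's; 4 ≠ 3, so it is not in L

The pumping lemma would require xy²z ∈ L, so this decomposition yields a contradiction.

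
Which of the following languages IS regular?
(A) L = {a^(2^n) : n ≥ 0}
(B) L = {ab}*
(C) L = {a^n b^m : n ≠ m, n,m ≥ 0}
(B) {ab}*

(B) L = {ab}* is regular.

This can be recognized by a finite automaton (DFA/NFA).
Regular expressions like {ab}* define regular languages.

The other choices are not regular:
- {a^n b^m : n ≠ m, n,m ≥ 0}: After pumping a's, we can make n = m
- {a^(2^n) : n ≥ 0}: After pumping, length is no longer a power of 2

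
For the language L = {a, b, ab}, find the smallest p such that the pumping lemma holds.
p = 3

For a finite language L, the pumping lemma holds vacuously if p > max|s| for s ∈ L.

The longest string in L = {a, b, ab} has length 2.
If p = 3, then no string s ∈ L has |s| ≥ p, so the condition is vacuously true.

The minimum pumping length is p = 3.

Why no smaller p works: for any p ≤ 2, the longest string s ∈ L has |s| = 2 ≥ p, so it would
have to be pumpable; but pumping up (i = 2, 3, ...) produces ever longer strings, which cannot all lie in the
finite language L. So the pumping property fails for every p ≤ 2.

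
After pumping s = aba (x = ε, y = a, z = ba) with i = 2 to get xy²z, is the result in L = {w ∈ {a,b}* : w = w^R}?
No

xy²z = ε · aa · ba = aaba.
aaba reversed is abaa ≠ aaba, so it is not a palindrome and is not in L.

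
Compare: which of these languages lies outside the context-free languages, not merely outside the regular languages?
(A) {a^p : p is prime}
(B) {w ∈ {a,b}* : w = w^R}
(A) {a^p : p is prime}

(A) {a^p : p is prime} requires the CFL pumping lemma.

- {w ∈ {a,b}* : w = w^R} is context-free (but not regular)
  • Can be shown non-regular with the regular pumping lemma
  • After pumping, the string is no longer symmetric

- {a^p : p is prime} is NOT context-free
  • Requires the CFL pumping lemma to prove
  • The CFL pumping lemma also fails because prime gaps are unbounded

The CFL pumping lemma is "stronger" in that it can prove non-membership
in the larger class of context-free languages.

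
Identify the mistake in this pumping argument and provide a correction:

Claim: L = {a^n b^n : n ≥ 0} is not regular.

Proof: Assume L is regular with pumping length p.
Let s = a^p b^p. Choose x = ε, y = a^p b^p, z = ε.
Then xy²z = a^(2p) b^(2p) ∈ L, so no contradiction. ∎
Error: The decomposition violates |xy| ≤ p. With y = a^p b^p, |xy| = |y| = 2p > p. (The proof also miscomputes xy²z, which would be a^p b^p a^p b^p rather than a^(2p) b^(2p), and it wrongly treats one harmless decomposition as settling the matter — the prover does not get to choose the decomposition.)

Correction: The pumping lemma requires |xy| ≤ p, and the argument must handle every decomposition satisfying |xy| ≤ p, |y| ≥ 1. Since s starts with p a's, any such y consists only of a's, say y = a^k with k ≥ 1. Then xy²z = a^(p+k) b^p has unequal numbers of a's and b's, so xy²z ∉ L — the required contradiction.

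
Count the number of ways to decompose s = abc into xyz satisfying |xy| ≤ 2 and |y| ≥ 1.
3

For s = 'abc' with pumping length p = 2:

Constraints: |xy| ≤ 2, |y| > 0

Valid decompositions (|xy| ≤ p, |y| ≥ 1):
  • x='', y='a', z='bc'
  • x='a', y='b', z='c'
  • x='', y='ab', z='c'

Total count: 3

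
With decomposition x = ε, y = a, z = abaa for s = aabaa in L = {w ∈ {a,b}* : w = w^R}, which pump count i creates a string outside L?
i = 2

xy²z = ε · aa · abaa = aaabaa; aaabaa reversed is aabaaa ≠ aaabaa, so it is not a palindrome and is not in L.
(Other choices also work, e.g. i = 0, 3; only i = 1 is guaranteed to stay in L since xy¹z = s.)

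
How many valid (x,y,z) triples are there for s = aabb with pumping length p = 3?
6

For s = 'aabb' with pumping length p = 3:

Constraints: |xy| ≤ 3, |y| > 0

Valid decompositions (|xy| ≤ p, |y| ≥ 1):
  • x='', y='a', z='abb'
  • x='a', y='a', z='bb'
  • x='', y='aa', z='bb'
  • x='aa', y='b', z='b'
  • x='a', y='ab', z='b'
  • x='', y='aab', z='b'

Total count: 6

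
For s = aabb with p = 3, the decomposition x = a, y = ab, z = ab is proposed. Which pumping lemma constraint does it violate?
Violated: xyz = s

The decomposition x = a, y = ab, z = ab for s = aabb with p = 3
violates the constraint: xyz = s

xyz = 'a' + 'ab' + 'ab' = 'aabab' ≠ 'aabb' = s. The decomposition doesn't reconstruct s.

Pumping lemma constraints:
1. xyz = s (decomposition is valid)
2. |xy| ≤ p
3. |y| > 0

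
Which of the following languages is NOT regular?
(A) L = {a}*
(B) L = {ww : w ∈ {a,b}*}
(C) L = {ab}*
(B) {ww : w ∈ {a,b}*}

(B) L = {ww : w ∈ {a,b}*} is NOT regular.

The pumping lemma can be used to prove this:
After pumping, the two halves no longer match

The other languages are regular because they can be recognized by finite automata.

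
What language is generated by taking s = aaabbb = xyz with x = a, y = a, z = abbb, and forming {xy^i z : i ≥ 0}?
{xy^i z : i ≥ 0} = {a^(2+i) b^3 : i ≥ 0} = {aabbb, aaabbb, aaaabbb, ...}

With x = a, y = a, z = abbb: Starting with aaabbb and pumping the second 'a', we get strings with 2+i a's followed by 3 b's for i = 0, 1, 2, ...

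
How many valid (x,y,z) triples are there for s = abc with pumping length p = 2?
3

For s = 'abc' with pumping length p = 2:

Constraints: |xy| ≤ 2, |y| > 0

Valid decompositions (|xy| ≤ p, |y| ≥ 1):
  • x='', y='a', z='bc'
  • x='a', y='b', z='c'
  • x='', y='ab', z='c'

Total count: 3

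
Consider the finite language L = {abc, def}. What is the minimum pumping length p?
p = 4

For a finite language L, the pumping lemma holds vacuously if p > max|s| for s ∈ L.

The longest string in L = {abc, def} has length 3.
If p = 4, then no string s ∈ L has |s| ≥ p, so the condition is vacuously true.

The minimum pumping length is p = 4.

Why no smaller p works: for any p ≤ 3, the longest string s ∈ L has |s| = 3 ≥ p, so it would
have to be pumpable; but pumping up (i = 2, 3, ...) produces ever longer strings, which cannot all lie in the
finite language L. So the pumping property fails for every p ≤ 3.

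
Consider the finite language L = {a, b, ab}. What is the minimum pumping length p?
p = 3

For a finite language L, the pumping lemma holds vacuously if p > max|s| for s ∈ L.

The longest string in L = {a, b, ab} has length 2.
If p = 3, then no string s ∈ L has |s| ≥ p, so the condition is vacuously true.

The minimum pumping length is p = 3.

Why no smaller p works: for any p ≤ 2, the longest string s ∈ L has |s| = 2 ≥ p, so it would
have to be pumpable; but pumping up (i = 2, 3, ...) produces ever longer strings, which cannot all lie in the
finite language L. So the pumping property fails for every p ≤ 2.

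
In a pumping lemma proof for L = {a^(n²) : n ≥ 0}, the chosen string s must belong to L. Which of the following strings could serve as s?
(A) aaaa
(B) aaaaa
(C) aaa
(A) aaaa

The pumping lemma is applied to a string s that lies in L, so first check membership of each option:
- (A) aaaa has length 4 = 2², a perfect square, so it is in L ✓
- (B) aaaaa has length 5, strictly between 2² = 4 and 3² = 9, so it is not in L ✗
- (C) aaa has length 3, strictly between 1² = 1 and 2² = 4, so it is not in L ✗

Only (A) aaaa is in L, so it is the only candidate that could play the role of s.
(In a complete proof one picks s in terms of the pumping length p so that |s| ≥ p is guaranteed; a fixed string like aaaa illustrates the shape of such an s.)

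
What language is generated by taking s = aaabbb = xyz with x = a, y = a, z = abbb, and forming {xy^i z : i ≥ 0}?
{xy^i z : i ≥ 0} = {a^(2+i) b^3 : i ≥ 0} = {aabbb, aaabbb, aaaabbb, ...}

With x = a, y = a, z = abbb: Starting with aaabbb and pumping the second 'a', we get strings with 2+i a's followed by 3 b's for i = 0, 1, 2, ...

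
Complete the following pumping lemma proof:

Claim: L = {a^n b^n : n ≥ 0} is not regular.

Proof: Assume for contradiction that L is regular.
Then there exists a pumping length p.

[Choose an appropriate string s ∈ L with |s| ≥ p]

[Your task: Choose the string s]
s = a^p b^p

This string is in L (has equal a's and b's) and has length 2p ≥ p.
Any decomposition xyz with |xy| ≤ p means y consists only of a's,
so pumping will unbalance the counts.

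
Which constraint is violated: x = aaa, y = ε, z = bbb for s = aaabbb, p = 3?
Violated: |y| > 0

The decomposition x = aaa, y = ε, z = bbb for s = aaabbb with p = 3
violates the constraint: |y| > 0

|y| = 0, but the pumping lemma requires |y| > 0 (y must be non-empty).

Pumping lemma constraints:
1. xyz = s (decomposition is valid)
2. |xy| ≤ p
3. |y| > 0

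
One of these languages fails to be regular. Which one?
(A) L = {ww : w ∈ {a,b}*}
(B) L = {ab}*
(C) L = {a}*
(A) {ww : w ∈ {a,b}*}

(A) L = {ww : w ∈ {a,b}*} is NOT regular.

The pumping lemma can be used to prove this:
After pumping, the two halves no longer match

The other languages are regular because they can be recognized by finite automata.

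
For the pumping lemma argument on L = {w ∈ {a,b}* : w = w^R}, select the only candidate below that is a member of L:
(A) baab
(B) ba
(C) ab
(A) baab

The pumping lemma is applied to a string s that lies in L, so first check membership of each option:
- (A) baab reversed is baab, the same string, so it is a palindrome and is in L ✓
- (B) ba reversed is ab ≠ ba, so it is not a palindrome and is not in L ✗
- (C) ab reversed is ba ≠ ab, so it is not a palindrome and is not in L ✗

Only (A) baab is in L, so it is the only candidate that could play the role of s.
(In a complete proof one picks s in terms of the pumping length p so that |s| ≥ p is guaranteed; a fixed string like baab illustrates the shape of such an s.)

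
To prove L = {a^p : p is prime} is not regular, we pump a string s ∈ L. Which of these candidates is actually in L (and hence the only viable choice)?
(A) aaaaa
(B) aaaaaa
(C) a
(A) aaaaa

The pumping lemma is applied to a string s that lies in L, so first check membership of each option:
- (A) aaaaa has length 5, which is prime, so it is in L ✓
- (B) aaaaaa has length 6 = 2 × 3, which is not prime, so it is not in L ✗
- (C) a has length 1, which is not prime, so it is not in L ✗

Only (A) aaaaa is in L, so it is the only candidate that could play the role of s.
(In a complete proof one picks s in terms of the pumping length p so that |s| ≥ p is guaranteed; a fixed string like aaaaa illustrates the shape of such an s.)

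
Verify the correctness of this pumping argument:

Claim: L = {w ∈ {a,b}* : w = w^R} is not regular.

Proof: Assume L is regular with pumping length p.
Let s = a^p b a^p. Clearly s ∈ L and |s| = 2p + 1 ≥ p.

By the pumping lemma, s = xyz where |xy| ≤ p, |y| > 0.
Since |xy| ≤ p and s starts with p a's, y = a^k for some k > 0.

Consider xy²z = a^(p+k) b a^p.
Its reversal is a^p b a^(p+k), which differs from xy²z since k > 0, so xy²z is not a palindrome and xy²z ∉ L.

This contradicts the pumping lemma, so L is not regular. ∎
The proof is correct.

This proof is valid because:
1. s = a^p b a^p is in L and is chosen in terms of p, so |s| ≥ p holds for every p
2. The decomposition analysis is correct: |xy| ≤ p forces y to lie inside the leading a's
3. The contradiction is valid: a^(p+k) b a^p has more a's before the b than after it, so it is not a palindrome
4. The conclusion follows logically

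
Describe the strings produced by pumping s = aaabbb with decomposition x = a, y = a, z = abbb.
{xy^i z : i ≥ 0} = {a^(2+i) b^3 : i ≥ 0} = {aabbb, aaabbb, aaaabbb, ...}

With x = a, y = a, z = abbb: Starting with aaabbb and pumping the second 'a', we get strings with 2+i a's followed by 3 b's for i = 0, 1, 2, ...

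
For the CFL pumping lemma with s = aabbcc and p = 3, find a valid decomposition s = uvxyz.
u='aa', v='b', x='b', y='c', z='c'

For s = aabbcc with pumping length p = 3:

One valid decomposition:
- u = 'aa'
- v = 'b'
- x = 'b'
- y = 'c'
- z = 'c'

Verification:
- uvxyz = 'aa' + 'b' + 'b' + 'c' + 'c' = aabbcc ✓
- |vxy| = |'bbc'| = 3 ≤ 3 ✓
- |vy| = |'bc'| = 2 > 0 ✓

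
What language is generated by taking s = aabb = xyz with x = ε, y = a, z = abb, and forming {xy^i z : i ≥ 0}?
{xy^i z : i ≥ 0} = {a^(i+1) b^2 : i ≥ 0} = {abb, aabb, aaabb, ...}

With x = ε, y = a, z = abb: Starting with aabb and pumping the first 'a' (z = abb keeps the second 'a'), we get strings with i+1 a's followed by 2 b's for i = 0, 1, 2, ...; note bb is not produced because z always contributes one a.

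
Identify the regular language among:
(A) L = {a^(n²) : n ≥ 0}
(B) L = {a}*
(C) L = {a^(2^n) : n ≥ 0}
(B) {a}*

(B) L = {a}* is regular.

This can be recognized by a finite automaton (DFA/NFA).
Regular expressions like {a}* define regular languages.

The other choices are not regular:
- {a^(2^n) : n ≥ 0}: After pumping, length is no longer a power of 2
- {a^(n²) : n ≥ 0}: After pumping, length is no longer a perfect square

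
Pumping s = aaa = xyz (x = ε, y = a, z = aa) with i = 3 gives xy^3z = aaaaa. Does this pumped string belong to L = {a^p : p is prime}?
Yes

xy³z = ε · aaa · aa = aaaaa.
aaaaa has length 5, which is prime, so it is in L.
(A single pumped string landing in L is not a contradiction by itself; a non-regularity proof needs some i for which xy^i z ∉ L, for every admissible decomposition.)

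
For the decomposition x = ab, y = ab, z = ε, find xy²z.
ababab

Given x = 'ab', y = 'ab', z = '' and i = 2:

xy^2z = x + y·y·...·y (2 times) + z
       = 'ab' + 'ab'^2 + ''
       = 'ab' + 'abab' + ''
       = 'ababab'

The pumped string is 'ababab' with length 6.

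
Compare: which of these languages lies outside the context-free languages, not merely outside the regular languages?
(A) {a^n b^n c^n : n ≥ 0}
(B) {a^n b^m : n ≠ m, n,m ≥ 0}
(A) {a^n b^n c^n : n ≥ 0}

(A) {a^n b^n c^n : n ≥ 0} requires the CFL pumping lemma.

- {a^n b^m : n ≠ m, n,m ≥ 0} is context-free (but not regular)
  • Can be shown non-regular with the regular pumping lemma
  • After pumping a's, we can make n = m

- {a^n b^n c^n : n ≥ 0} is NOT context-free
  • Requires the CFL pumping lemma to prove
  • Cannot maintain three equal counts simultaneously

The CFL pumping lemma is "stronger" in that it can prove non-membership
in the larger class of context-free languages.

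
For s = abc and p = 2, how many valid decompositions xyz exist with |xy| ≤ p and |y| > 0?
3

For s = 'abc' with pumping length p = 2:

Constraints: |xy| ≤ 2, |y| > 0

Valid decompositions (|xy| ≤ p, |y| ≥ 1):
  • x='', y='a', z='bc'
  • x='a', y='b', z='c'
  • x='', y='ab', z='c'

Total count: 3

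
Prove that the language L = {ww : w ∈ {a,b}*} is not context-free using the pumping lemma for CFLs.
Assume for contradiction that L is context-free, and let p ≥ 1 be the pumping length given by the pumping lemma for CFLs.
Choose s = a^p b^p a^p b^p. Then s ∈ L (take w = a^p b^p) and |s| = 4p ≥ p.
By the CFL pumping lemma, s = uvxyz for some u, v, x, y, z with |vxy| ≤ p, |vy| ≥ 1, and uv^i xy^i z ∈ L for every i ≥ 0.

Write s as four blocks A₁ B₁ A₂ B₂ with A₁ = A₂ = a^p and B₁ = B₂ = b^p. Since |vxy| ≤ p, the window vxy lies inside at most two adjacent blocks. Take i = 0 and let t = uxz, so |t| = 4p − |vy| with 1 ≤ |vy| ≤ p. If |t| is odd, t ∉ L immediately, so assume |vy| is even (hence |vy| ≥ 2) and |t|/2 = 2p − |vy|/2, which satisfies p ≤ |t|/2 ≤ 2p − 1.

Case 1 (vxy inside A₁B₁): t = a^(p−j) b^(p−l) a^p b^p with j + l = |vy|. The second half of t has length < 2p, so it is a suffix of the trailing a^p b^p and ends in b; the first half is a^(p−j) b^(p−l) a^((j+l)/2), which ends in a because (j+l)/2 ≥ 1. The halves differ, so t ∉ L.

Case 2 (vxy inside B₁A₂, straddling the middle): t = a^p b^(p−j) a^(p−l) b^p with j + l = |vy|. If t = ww, then w is a prefix of t of length ≥ p, so w begins with a^p; and w is a suffix of t of length ≥ p, so w ends with b^p. That forces |w| ≥ 2p, contradicting |w| = |t|/2 ≤ 2p − 1. So t ∉ L.

Case 3 (vxy inside A₂B₂): t = a^p b^p a^(p−j) b^(p−l) with j + l = |vy|. The first half of t is a prefix of a^p b^p, so it begins with a; the second half is b^((j+l)/2) a^(p−j) b^(p−l), which begins with b. The halves differ, so t ∉ L.

In every case uv⁰xy⁰z = uxz ∉ L.

This contradicts the CFL pumping lemma, which requires uv^i xy^i z ∈ L for all i ≥ 0.
Hence L = {ww : w ∈ {a,b}*} is not context-free. ∎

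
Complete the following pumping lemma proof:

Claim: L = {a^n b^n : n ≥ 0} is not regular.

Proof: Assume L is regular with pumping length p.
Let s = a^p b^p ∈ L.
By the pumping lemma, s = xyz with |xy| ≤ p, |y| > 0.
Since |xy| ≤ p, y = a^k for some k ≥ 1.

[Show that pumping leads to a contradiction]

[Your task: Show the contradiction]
Consider xy²z = a^(p+k) b^p.

Since k ≥ 1, we have p + k > p.
So xy²z has more a's than b's: (p+k) a's vs p b's.
This means xy²z ∉ L because a^n b^n requires equal counts.

This contradicts the pumping lemma which states xy²z ∈ L.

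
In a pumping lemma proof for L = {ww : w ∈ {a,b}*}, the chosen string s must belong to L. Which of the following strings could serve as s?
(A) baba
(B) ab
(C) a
(A) baba

The pumping lemma is applied to a string s that lies in L, so first check membership of each option:
- (A) baba splits into halves ba · ba, which are equal, so it is in L (w = ba) ✓
- (B) ab has length 2; its halves are a and b, which differ, so it is not in L ✗
- (C) a has odd length 1, so it cannot be written as ww and is not in L ✗

Only (A) baba is in L, so it is the only candidate that could play the role of s.
(In a complete proof one picks s in terms of the pumping length p so that |s| ≥ p is guaranteed; a fixed string like baba illustrates the shape of such an s.)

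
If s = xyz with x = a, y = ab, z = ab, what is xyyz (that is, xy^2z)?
aababab

Given x = 'a', y = 'ab', z = 'ab' and i = 2:

xy^2z = x + y·y·...·y (2 times) + z
       = 'a' + 'ab'^2 + 'ab'
       = 'a' + 'abab' + 'ab'
       = 'aababab'

The pumped string is 'aababab' with length 7.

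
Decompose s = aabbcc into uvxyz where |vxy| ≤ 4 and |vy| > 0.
u='a', v='a', x='bb', y='c', z='c'

For s = aabbcc with pumping length p = 4:

One valid decomposition:
- u = 'a'
- v = 'a'
- x = 'bb'
- y = 'c'
- z = 'c'

Verification:
- uvxyz = 'a' + 'a' + 'bb' + 'c' + 'c' = aabbcc ✓
- |vxy| = |'abbc'| = 4 ≤ 4 ✓
- |vy| = |'ac'| = 2 > 0 ✓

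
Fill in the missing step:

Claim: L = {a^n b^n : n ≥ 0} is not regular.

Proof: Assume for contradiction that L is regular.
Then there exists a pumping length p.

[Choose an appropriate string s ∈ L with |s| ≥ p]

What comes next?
s = a^p b^p

This string is in L (has equal a's and b's) and has length 2p ≥ p.
Any decomposition xyz with |xy| ≤ p means y consists only of a's,
so pumping will unbalance the counts.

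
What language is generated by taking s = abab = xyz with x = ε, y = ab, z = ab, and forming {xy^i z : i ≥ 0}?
{xy^i z : i ≥ 0} = {(ab)^(i+1) : i ≥ 0} = {ab, abab, ababab, ...}

With x = ε, y = ab, z = ab: Pumping 'ab' gives strings of alternating a's and b's.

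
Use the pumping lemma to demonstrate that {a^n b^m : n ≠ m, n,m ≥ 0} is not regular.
Assume for contradiction that L is regular, and let p ≥ 1 be the pumping length given by the pumping lemma.
Choose s = a^p b^(p + p!). Then s ∈ L because p ≠ p + p! (as p! ≥ 1), and |s| ≥ p.
By the pumping lemma, s = xyz for some x, y, z with |xy| ≤ p, |y| ≥ 1, and xy^i z ∈ L for every i ≥ 0.
Since |xy| ≤ p and the first p symbols of s are all a's, y = a^k for some k with 1 ≤ k ≤ p.
For every i ≥ 0, xy^i z = a^(p + (i − 1)k) b^(p + p!).

Because 1 ≤ k ≤ p, k divides p!. Let t = p!/k (a positive integer) and take i = t + 1.
Then the number of a's is p + tk = p + p!, which equals the number of b's.
So xy^(t+1) z = a^(p + p!) b^(p + p!) has equally many a's and b's and is NOT in L.

This contradicts the pumping lemma, which requires xy^i z ∈ L for all i ≥ 0.
Hence L = {a^n b^m : n ≠ m, n,m ≥ 0} is not regular. ∎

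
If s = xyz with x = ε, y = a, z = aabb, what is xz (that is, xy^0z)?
aabb

Given x = '', y = 'a', z = 'aabb' and i = 0:

xy^0z = x + y·y·...·y (0 times) + z
       = '' + 'a'^0 + 'aabb'
       = '' + '' + 'aabb'
       = 'aabb'

The pumped string is 'aabb' with length 4.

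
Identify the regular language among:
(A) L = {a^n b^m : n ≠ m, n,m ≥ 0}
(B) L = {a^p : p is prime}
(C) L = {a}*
(C) {a}*

(C) L = {a}* is regular.

This can be recognized by a finite automaton (DFA/NFA).
Regular expressions like {a}* define regular languages.

The other choices are not regular:
- {a^n b^m : n ≠ m, n,m ≥ 0}: After pumping a's, we can make n = m
- {a^p : p is prime}: After pumping, the length becomes composite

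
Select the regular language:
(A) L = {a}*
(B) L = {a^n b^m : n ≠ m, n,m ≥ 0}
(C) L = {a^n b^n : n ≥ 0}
(A) {a}*

(A) L = {a}* is regular.

This can be recognized by a finite automaton (DFA/NFA).
Regular expressions like {a}* define regular languages.

The other choices are not regular:
- {a^n b^n : n ≥ 0}: After pumping, the number of a's and b's become unequal
- {a^n b^m : n ≠ m, n,m ≥ 0}: After pumping a's, we can make n = m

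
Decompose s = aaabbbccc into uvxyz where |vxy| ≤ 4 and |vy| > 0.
u='aa', v='a', x='bb', y='b', z='ccc'

For s = aaabbbccc with pumping length p = 4:

One valid decomposition:
- u = 'aa'
- v = 'a'
- x = 'bb'
- y = 'b'
- z = 'ccc'

Verification:
- uvxyz = 'aa' + 'a' + 'bb' + 'b' + 'ccc' = aaabbbccc ✓
- |vxy| = |'abbb'| = 4 ≤ 4 ✓
- |vy| = |'ab'| = 2 > 0 ✓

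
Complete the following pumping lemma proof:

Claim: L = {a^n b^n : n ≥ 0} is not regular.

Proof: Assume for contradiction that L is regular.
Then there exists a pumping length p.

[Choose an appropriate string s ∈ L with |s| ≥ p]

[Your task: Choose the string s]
s = a^p b^p

This string is in L (has equal a's and b's) and has length 2p ≥ p.
Any decomposition xyz with |xy| ≤ p means y consists only of a's,
so pumping will unbalance the counts.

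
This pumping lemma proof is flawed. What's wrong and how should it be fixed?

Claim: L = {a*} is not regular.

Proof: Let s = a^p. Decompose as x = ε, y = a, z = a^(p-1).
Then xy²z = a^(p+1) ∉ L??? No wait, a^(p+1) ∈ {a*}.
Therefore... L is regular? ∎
Error: The proof attempts to show a*  is not regular, but a* IS regular!

Correction: a* is a regular language (recognized by a simple DFA with one accepting state and self-loop on 'a'). The pumping lemma can only prove non-regularity, not regularity. For regular languages, pumping always works.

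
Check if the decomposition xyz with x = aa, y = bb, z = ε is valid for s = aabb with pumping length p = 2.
Violated: |xy| ≤ p

The decomposition x = aa, y = bb, z = ε for s = aabb with p = 2
violates the constraint: |xy| ≤ p

|xy| = |aabb| = 4 > 2 = p. The decomposition puts too many characters in xy.

Pumping lemma constraints:
1. xyz = s (decomposition is valid)
2. |xy| ≤ p
3. |y| > 0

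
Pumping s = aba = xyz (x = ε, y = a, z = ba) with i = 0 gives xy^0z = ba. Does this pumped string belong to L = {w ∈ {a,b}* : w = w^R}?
No

xy⁰z = ε · ε · ba = ba.
ba reversed is ab ≠ ba, so it is not a palindrome and is not in L.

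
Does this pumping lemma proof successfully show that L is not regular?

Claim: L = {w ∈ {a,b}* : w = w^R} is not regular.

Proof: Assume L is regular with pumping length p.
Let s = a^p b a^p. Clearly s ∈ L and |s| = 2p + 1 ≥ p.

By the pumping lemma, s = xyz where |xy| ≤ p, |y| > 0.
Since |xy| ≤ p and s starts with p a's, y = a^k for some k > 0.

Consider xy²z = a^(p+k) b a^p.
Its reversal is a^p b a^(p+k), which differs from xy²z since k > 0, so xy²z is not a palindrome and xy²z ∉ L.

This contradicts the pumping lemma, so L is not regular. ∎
The proof is correct.

This proof is valid because:
1. s = a^p b a^p is in L and is chosen in terms of p, so |s| ≥ p holds for every p
2. The decomposition analysis is correct: |xy| ≤ p forces y to lie inside the leading a's
3. The contradiction is valid: a^(p+k) b a^p has more a's before the b than after it, so it is not a palindrome
4. The conclusion follows logically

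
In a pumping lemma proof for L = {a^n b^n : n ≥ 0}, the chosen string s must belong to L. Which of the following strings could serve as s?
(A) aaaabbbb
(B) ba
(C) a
(A) aaaabbbb

The pumping lemma is applied to a string s that lies in L, so first check membership of each option:
- (A) aaaabbbb = a^4 b^4 has equal counts (4 = 4), so it is in L ✓
- (B) ba has an a after a b, so it is not of the form a^n b^n and is not in L ✗
- (C) a has 1 a's and 0 b's; 1 ≠ 0, so it is not in L ✗

Only (A) aaaabbbb is in L, so it is the only candidate that could play the role of s.
(In a complete proof one picks s in terms of the pumping length p so that |s| ≥ p is guaranteed; a fixed string like aaaabbbb illustrates the shape of such an s.)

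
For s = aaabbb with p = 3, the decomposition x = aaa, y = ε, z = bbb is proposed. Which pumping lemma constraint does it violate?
Violated: |y| > 0

The decomposition x = aaa, y = ε, z = bbb for s = aaabbb with p = 3
violates the constraint: |y| > 0

|y| = 0, but the pumping lemma requires |y| > 0 (y must be non-empty).

Pumping lemma constraints:
1. xyz = s (decomposition is valid)
2. |xy| ≤ p
3. |y| > 0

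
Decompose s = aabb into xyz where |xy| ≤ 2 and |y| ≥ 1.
x = '', y = 'a', z = 'abb'

For s = aabb and p = 2, one valid decomposition is:
- x = '' (length 0)
- y = 'a' (length 1)
- z = 'abb' (length 3)

Verification:
- xyz = '' + 'a' + 'abb' = aabb ✓
- |xy| = 1 ≤ 2 ✓
- |y| = 1 > 0 ✓

All pumping lemma constraints are satisfied.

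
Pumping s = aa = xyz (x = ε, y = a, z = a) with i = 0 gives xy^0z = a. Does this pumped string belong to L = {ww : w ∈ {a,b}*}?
No

xy⁰z = ε · ε · a = a.
a has odd length 1, so it cannot be written as ww and is not in L.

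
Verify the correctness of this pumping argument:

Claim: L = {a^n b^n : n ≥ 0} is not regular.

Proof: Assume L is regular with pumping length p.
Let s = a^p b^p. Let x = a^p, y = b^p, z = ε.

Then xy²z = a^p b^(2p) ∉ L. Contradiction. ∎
The proof is INCORRECT.

Error: The decomposition violates |xy| ≤ p.
With x = a^p and y = b^p, we have |xy| = 2p > p.
The pumping lemma requires |xy| ≤ p, so y must be within the first p characters.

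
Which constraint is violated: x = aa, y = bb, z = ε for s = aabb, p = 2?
Violated: |xy| ≤ p

The decomposition x = aa, y = bb, z = ε for s = aabb with p = 2
violates the constraint: |xy| ≤ p

|xy| = |aabb| = 4 > 2 = p. The decomposition puts too many characters in xy.

Pumping lemma constraints:
1. xyz = s (decomposition is valid)
2. |xy| ≤ p
3. |y| > 0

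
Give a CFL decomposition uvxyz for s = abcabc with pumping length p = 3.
u='ab', v='c', x='a', y='b', z='c'

For s = abcabc with pumping length p = 3:

One valid decomposition:
- u = 'ab'
- v = 'c'
- x = 'a'
- y = 'b'
- z = 'c'

Verification:
- uvxyz = 'ab' + 'c' + 'a' + 'b' + 'c' = abcabc ✓
- |vxy| = |'cab'| = 3 ≤ 3 ✓
- |vy| = |'cb'| = 2 > 0 ✓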